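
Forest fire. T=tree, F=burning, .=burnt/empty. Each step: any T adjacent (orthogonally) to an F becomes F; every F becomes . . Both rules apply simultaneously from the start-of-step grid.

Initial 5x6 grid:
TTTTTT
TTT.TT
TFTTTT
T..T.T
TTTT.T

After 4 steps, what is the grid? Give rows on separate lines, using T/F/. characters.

Step 1: 3 trees catch fire, 1 burn out
  TTTTTT
  TFT.TT
  F.FTTT
  T..T.T
  TTTT.T
Step 2: 5 trees catch fire, 3 burn out
  TFTTTT
  F.F.TT
  ...FTT
  F..T.T
  TTTT.T
Step 3: 5 trees catch fire, 5 burn out
  F.FTTT
  ....TT
  ....FT
  ...F.T
  FTTT.T
Step 4: 5 trees catch fire, 5 burn out
  ...FTT
  ....FT
  .....F
  .....T
  .FTF.T

...FTT
....FT
.....F
.....T
.FTF.T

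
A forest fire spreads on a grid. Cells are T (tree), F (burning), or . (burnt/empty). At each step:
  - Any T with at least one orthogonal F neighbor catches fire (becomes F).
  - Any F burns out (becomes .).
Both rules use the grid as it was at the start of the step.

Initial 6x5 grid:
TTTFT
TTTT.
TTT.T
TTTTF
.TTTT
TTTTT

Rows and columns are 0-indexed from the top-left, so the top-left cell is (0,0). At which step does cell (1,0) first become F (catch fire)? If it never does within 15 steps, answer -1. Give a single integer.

Step 1: cell (1,0)='T' (+6 fires, +2 burnt)
Step 2: cell (1,0)='T' (+5 fires, +6 burnt)
Step 3: cell (1,0)='T' (+6 fires, +5 burnt)
Step 4: cell (1,0)='F' (+5 fires, +6 burnt)
  -> target ignites at step 4
Step 5: cell (1,0)='.' (+2 fires, +5 burnt)
Step 6: cell (1,0)='.' (+1 fires, +2 burnt)
Step 7: cell (1,0)='.' (+0 fires, +1 burnt)
  fire out at step 7

4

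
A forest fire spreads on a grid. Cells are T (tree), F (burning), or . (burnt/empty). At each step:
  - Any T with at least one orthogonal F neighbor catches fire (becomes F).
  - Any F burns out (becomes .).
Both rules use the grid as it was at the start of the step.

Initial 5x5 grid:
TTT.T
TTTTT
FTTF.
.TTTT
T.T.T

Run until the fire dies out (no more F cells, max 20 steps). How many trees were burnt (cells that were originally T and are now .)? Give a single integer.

Step 1: +5 fires, +2 burnt (F count now 5)
Step 2: +7 fires, +5 burnt (F count now 7)
Step 3: +5 fires, +7 burnt (F count now 5)
Step 4: +0 fires, +5 burnt (F count now 0)
Fire out after step 4
Initially T: 18, now '.': 24
Total burnt (originally-T cells now '.'): 17

Answer: 17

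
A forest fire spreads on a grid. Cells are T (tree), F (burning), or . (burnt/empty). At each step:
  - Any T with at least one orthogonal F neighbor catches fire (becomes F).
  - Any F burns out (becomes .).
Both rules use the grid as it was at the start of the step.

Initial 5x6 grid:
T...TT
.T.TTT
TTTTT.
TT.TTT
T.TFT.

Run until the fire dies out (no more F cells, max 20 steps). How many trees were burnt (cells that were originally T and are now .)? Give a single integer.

Answer: 19

Derivation:
Step 1: +3 fires, +1 burnt (F count now 3)
Step 2: +2 fires, +3 burnt (F count now 2)
Step 3: +4 fires, +2 burnt (F count now 4)
Step 4: +2 fires, +4 burnt (F count now 2)
Step 5: +5 fires, +2 burnt (F count now 5)
Step 6: +2 fires, +5 burnt (F count now 2)
Step 7: +1 fires, +2 burnt (F count now 1)
Step 8: +0 fires, +1 burnt (F count now 0)
Fire out after step 8
Initially T: 20, now '.': 29
Total burnt (originally-T cells now '.'): 19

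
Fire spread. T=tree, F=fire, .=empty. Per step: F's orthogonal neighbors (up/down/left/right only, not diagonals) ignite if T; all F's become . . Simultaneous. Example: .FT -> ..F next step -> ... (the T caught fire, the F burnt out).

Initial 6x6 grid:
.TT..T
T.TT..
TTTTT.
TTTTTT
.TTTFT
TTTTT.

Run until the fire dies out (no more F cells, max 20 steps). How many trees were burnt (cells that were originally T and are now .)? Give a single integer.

Answer: 25

Derivation:
Step 1: +4 fires, +1 burnt (F count now 4)
Step 2: +5 fires, +4 burnt (F count now 5)
Step 3: +4 fires, +5 burnt (F count now 4)
Step 4: +4 fires, +4 burnt (F count now 4)
Step 5: +4 fires, +4 burnt (F count now 4)
Step 6: +2 fires, +4 burnt (F count now 2)
Step 7: +2 fires, +2 burnt (F count now 2)
Step 8: +0 fires, +2 burnt (F count now 0)
Fire out after step 8
Initially T: 26, now '.': 35
Total burnt (originally-T cells now '.'): 25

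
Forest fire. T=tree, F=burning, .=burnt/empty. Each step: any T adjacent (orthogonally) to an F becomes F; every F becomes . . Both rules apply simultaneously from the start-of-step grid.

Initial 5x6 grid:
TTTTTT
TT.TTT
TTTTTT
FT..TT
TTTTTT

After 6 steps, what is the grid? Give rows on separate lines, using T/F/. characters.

Step 1: 3 trees catch fire, 1 burn out
  TTTTTT
  TT.TTT
  FTTTTT
  .F..TT
  FTTTTT
Step 2: 3 trees catch fire, 3 burn out
  TTTTTT
  FT.TTT
  .FTTTT
  ....TT
  .FTTTT
Step 3: 4 trees catch fire, 3 burn out
  FTTTTT
  .F.TTT
  ..FTTT
  ....TT
  ..FTTT
Step 4: 3 trees catch fire, 4 burn out
  .FTTTT
  ...TTT
  ...FTT
  ....TT
  ...FTT
Step 5: 4 trees catch fire, 3 burn out
  ..FTTT
  ...FTT
  ....FT
  ....TT
  ....FT
Step 6: 5 trees catch fire, 4 burn out
  ...FTT
  ....FT
  .....F
  ....FT
  .....F

...FTT
....FT
.....F
....FT
.....F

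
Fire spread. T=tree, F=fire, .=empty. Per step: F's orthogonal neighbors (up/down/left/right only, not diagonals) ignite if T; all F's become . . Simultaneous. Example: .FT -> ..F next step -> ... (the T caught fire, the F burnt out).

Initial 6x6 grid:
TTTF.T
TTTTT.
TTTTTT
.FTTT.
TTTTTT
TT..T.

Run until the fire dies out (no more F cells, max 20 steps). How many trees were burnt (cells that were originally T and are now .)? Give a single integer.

Step 1: +5 fires, +2 burnt (F count now 5)
Step 2: +11 fires, +5 burnt (F count now 11)
Step 3: +6 fires, +11 burnt (F count now 6)
Step 4: +2 fires, +6 burnt (F count now 2)
Step 5: +2 fires, +2 burnt (F count now 2)
Step 6: +0 fires, +2 burnt (F count now 0)
Fire out after step 6
Initially T: 27, now '.': 35
Total burnt (originally-T cells now '.'): 26

Answer: 26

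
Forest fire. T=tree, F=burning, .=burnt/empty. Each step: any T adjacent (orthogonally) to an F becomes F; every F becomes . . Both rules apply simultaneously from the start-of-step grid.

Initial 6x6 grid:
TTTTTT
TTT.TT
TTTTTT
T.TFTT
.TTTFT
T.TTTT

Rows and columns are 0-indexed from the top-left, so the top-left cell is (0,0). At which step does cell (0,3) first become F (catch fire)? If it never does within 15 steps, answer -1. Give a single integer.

Step 1: cell (0,3)='T' (+6 fires, +2 burnt)
Step 2: cell (0,3)='T' (+6 fires, +6 burnt)
Step 3: cell (0,3)='T' (+6 fires, +6 burnt)
Step 4: cell (0,3)='T' (+5 fires, +6 burnt)
Step 5: cell (0,3)='F' (+5 fires, +5 burnt)
  -> target ignites at step 5
Step 6: cell (0,3)='.' (+1 fires, +5 burnt)
Step 7: cell (0,3)='.' (+0 fires, +1 burnt)
  fire out at step 7

5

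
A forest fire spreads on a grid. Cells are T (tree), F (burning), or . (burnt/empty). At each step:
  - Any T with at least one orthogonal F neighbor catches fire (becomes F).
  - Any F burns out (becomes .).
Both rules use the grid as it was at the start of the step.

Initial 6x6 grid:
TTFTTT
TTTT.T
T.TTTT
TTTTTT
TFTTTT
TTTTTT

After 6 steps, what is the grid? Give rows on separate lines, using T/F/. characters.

Step 1: 7 trees catch fire, 2 burn out
  TF.FTT
  TTFT.T
  T.TTTT
  TFTTTT
  F.FTTT
  TFTTTT
Step 2: 10 trees catch fire, 7 burn out
  F...FT
  TF.F.T
  T.FTTT
  F.FTTT
  ...FTT
  F.FTTT
Step 3: 7 trees catch fire, 10 burn out
  .....F
  F....T
  F..FTT
  ...FTT
  ....FT
  ...FTT
Step 4: 5 trees catch fire, 7 burn out
  ......
  .....F
  ....FT
  ....FT
  .....F
  ....FT
Step 5: 3 trees catch fire, 5 burn out
  ......
  ......
  .....F
  .....F
  ......
  .....F
Step 6: 0 trees catch fire, 3 burn out
  ......
  ......
  ......
  ......
  ......
  ......

......
......
......
......
......
......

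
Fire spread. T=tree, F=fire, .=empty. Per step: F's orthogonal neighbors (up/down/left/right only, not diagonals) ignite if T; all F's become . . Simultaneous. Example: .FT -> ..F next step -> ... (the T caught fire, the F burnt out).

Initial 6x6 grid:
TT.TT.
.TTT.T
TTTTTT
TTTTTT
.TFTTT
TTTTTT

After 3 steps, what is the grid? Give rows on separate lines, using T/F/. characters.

Step 1: 4 trees catch fire, 1 burn out
  TT.TT.
  .TTT.T
  TTTTTT
  TTFTTT
  .F.FTT
  TTFTTT
Step 2: 6 trees catch fire, 4 burn out
  TT.TT.
  .TTT.T
  TTFTTT
  TF.FTT
  ....FT
  TF.FTT
Step 3: 8 trees catch fire, 6 burn out
  TT.TT.
  .TFT.T
  TF.FTT
  F...FT
  .....F
  F...FT

TT.TT.
.TFT.T
TF.FTT
F...FT
.....F
F...FT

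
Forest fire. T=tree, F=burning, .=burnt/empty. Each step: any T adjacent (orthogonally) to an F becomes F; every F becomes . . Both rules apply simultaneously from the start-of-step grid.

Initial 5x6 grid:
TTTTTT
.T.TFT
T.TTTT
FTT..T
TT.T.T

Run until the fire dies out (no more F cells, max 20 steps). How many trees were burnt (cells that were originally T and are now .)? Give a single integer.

Answer: 20

Derivation:
Step 1: +7 fires, +2 burnt (F count now 7)
Step 2: +6 fires, +7 burnt (F count now 6)
Step 3: +3 fires, +6 burnt (F count now 3)
Step 4: +2 fires, +3 burnt (F count now 2)
Step 5: +2 fires, +2 burnt (F count now 2)
Step 6: +0 fires, +2 burnt (F count now 0)
Fire out after step 6
Initially T: 21, now '.': 29
Total burnt (originally-T cells now '.'): 20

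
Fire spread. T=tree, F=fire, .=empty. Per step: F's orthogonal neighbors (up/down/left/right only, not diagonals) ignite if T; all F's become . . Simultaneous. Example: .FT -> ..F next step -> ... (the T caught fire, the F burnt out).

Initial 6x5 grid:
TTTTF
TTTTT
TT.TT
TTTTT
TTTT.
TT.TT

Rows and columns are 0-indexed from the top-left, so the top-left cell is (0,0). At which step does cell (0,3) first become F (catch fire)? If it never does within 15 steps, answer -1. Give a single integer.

Step 1: cell (0,3)='F' (+2 fires, +1 burnt)
  -> target ignites at step 1
Step 2: cell (0,3)='.' (+3 fires, +2 burnt)
Step 3: cell (0,3)='.' (+4 fires, +3 burnt)
Step 4: cell (0,3)='.' (+3 fires, +4 burnt)
Step 5: cell (0,3)='.' (+4 fires, +3 burnt)
Step 6: cell (0,3)='.' (+4 fires, +4 burnt)
Step 7: cell (0,3)='.' (+3 fires, +4 burnt)
Step 8: cell (0,3)='.' (+2 fires, +3 burnt)
Step 9: cell (0,3)='.' (+1 fires, +2 burnt)
Step 10: cell (0,3)='.' (+0 fires, +1 burnt)
  fire out at step 10

1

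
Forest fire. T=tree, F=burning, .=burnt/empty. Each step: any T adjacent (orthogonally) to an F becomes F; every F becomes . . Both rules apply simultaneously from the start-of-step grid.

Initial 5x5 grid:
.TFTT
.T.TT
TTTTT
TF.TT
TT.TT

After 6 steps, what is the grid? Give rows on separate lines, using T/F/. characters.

Step 1: 5 trees catch fire, 2 burn out
  .F.FT
  .T.TT
  TFTTT
  F..TT
  TF.TT
Step 2: 6 trees catch fire, 5 burn out
  ....F
  .F.FT
  F.FTT
  ...TT
  F..TT
Step 3: 2 trees catch fire, 6 burn out
  .....
  ....F
  ...FT
  ...TT
  ...TT
Step 4: 2 trees catch fire, 2 burn out
  .....
  .....
  ....F
  ...FT
  ...TT
Step 5: 2 trees catch fire, 2 burn out
  .....
  .....
  .....
  ....F
  ...FT
Step 6: 1 trees catch fire, 2 burn out
  .....
  .....
  .....
  .....
  ....F

.....
.....
.....
.....
....F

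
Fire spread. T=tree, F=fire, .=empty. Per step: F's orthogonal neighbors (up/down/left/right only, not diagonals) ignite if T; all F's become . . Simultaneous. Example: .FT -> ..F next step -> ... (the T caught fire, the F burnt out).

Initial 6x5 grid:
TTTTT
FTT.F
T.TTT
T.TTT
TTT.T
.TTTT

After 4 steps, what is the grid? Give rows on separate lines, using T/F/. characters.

Step 1: 5 trees catch fire, 2 burn out
  FTTTF
  .FT..
  F.TTF
  T.TTT
  TTT.T
  .TTTT
Step 2: 6 trees catch fire, 5 burn out
  .FTF.
  ..F..
  ..TF.
  F.TTF
  TTT.T
  .TTTT
Step 3: 5 trees catch fire, 6 burn out
  ..F..
  .....
  ..F..
  ..TF.
  FTT.F
  .TTTT
Step 4: 3 trees catch fire, 5 burn out
  .....
  .....
  .....
  ..F..
  .FT..
  .TTTF

.....
.....
.....
..F..
.FT..
.TTTF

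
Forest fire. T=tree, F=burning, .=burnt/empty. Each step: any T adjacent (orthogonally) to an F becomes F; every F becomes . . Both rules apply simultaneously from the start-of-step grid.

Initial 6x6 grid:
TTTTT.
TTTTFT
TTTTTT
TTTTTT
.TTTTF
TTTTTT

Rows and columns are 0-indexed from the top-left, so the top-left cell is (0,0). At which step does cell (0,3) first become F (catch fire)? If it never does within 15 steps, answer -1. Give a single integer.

Step 1: cell (0,3)='T' (+7 fires, +2 burnt)
Step 2: cell (0,3)='F' (+7 fires, +7 burnt)
  -> target ignites at step 2
Step 3: cell (0,3)='.' (+6 fires, +7 burnt)
Step 4: cell (0,3)='.' (+6 fires, +6 burnt)
Step 5: cell (0,3)='.' (+4 fires, +6 burnt)
Step 6: cell (0,3)='.' (+2 fires, +4 burnt)
Step 7: cell (0,3)='.' (+0 fires, +2 burnt)
  fire out at step 7

2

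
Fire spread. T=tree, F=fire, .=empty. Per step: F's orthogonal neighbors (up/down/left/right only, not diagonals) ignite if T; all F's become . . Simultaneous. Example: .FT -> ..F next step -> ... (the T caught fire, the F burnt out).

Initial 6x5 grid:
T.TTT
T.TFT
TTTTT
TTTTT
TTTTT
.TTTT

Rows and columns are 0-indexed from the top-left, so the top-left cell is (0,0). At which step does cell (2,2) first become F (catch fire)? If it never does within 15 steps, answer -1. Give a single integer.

Step 1: cell (2,2)='T' (+4 fires, +1 burnt)
Step 2: cell (2,2)='F' (+5 fires, +4 burnt)
  -> target ignites at step 2
Step 3: cell (2,2)='.' (+4 fires, +5 burnt)
Step 4: cell (2,2)='.' (+5 fires, +4 burnt)
Step 5: cell (2,2)='.' (+5 fires, +5 burnt)
Step 6: cell (2,2)='.' (+3 fires, +5 burnt)
Step 7: cell (2,2)='.' (+0 fires, +3 burnt)
  fire out at step 7

2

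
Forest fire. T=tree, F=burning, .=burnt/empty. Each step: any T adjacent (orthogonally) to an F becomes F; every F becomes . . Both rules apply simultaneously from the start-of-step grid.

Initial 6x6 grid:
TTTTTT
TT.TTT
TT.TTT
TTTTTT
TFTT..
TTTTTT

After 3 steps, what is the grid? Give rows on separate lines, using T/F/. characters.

Step 1: 4 trees catch fire, 1 burn out
  TTTTTT
  TT.TTT
  TT.TTT
  TFTTTT
  F.FT..
  TFTTTT
Step 2: 6 trees catch fire, 4 burn out
  TTTTTT
  TT.TTT
  TF.TTT
  F.FTTT
  ...F..
  F.FTTT
Step 3: 4 trees catch fire, 6 burn out
  TTTTTT
  TF.TTT
  F..TTT
  ...FTT
  ......
  ...FTT

TTTTTT
TF.TTT
F..TTT
...FTT
......
...FTT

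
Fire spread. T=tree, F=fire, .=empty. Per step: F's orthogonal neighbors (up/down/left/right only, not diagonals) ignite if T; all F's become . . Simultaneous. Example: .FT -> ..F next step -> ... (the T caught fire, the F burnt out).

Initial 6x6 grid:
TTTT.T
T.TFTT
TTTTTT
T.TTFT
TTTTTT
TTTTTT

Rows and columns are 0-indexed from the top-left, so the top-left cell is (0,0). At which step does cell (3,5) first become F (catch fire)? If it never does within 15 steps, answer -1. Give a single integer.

Step 1: cell (3,5)='F' (+8 fires, +2 burnt)
  -> target ignites at step 1
Step 2: cell (3,5)='.' (+8 fires, +8 burnt)
Step 3: cell (3,5)='.' (+6 fires, +8 burnt)
Step 4: cell (3,5)='.' (+4 fires, +6 burnt)
Step 5: cell (3,5)='.' (+4 fires, +4 burnt)
Step 6: cell (3,5)='.' (+1 fires, +4 burnt)
Step 7: cell (3,5)='.' (+0 fires, +1 burnt)
  fire out at step 7

1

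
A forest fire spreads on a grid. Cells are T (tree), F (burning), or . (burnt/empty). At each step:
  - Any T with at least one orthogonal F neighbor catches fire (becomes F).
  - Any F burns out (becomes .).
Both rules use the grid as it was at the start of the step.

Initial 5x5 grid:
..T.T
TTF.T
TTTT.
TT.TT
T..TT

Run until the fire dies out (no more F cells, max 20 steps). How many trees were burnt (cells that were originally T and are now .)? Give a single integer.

Answer: 14

Derivation:
Step 1: +3 fires, +1 burnt (F count now 3)
Step 2: +3 fires, +3 burnt (F count now 3)
Step 3: +3 fires, +3 burnt (F count now 3)
Step 4: +3 fires, +3 burnt (F count now 3)
Step 5: +2 fires, +3 burnt (F count now 2)
Step 6: +0 fires, +2 burnt (F count now 0)
Fire out after step 6
Initially T: 16, now '.': 23
Total burnt (originally-T cells now '.'): 14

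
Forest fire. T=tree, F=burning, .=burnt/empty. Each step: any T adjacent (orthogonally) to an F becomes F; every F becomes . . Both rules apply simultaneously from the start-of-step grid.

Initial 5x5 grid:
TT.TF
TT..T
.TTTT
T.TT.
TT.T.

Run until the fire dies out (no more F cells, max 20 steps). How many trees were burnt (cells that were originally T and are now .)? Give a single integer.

Answer: 13

Derivation:
Step 1: +2 fires, +1 burnt (F count now 2)
Step 2: +1 fires, +2 burnt (F count now 1)
Step 3: +1 fires, +1 burnt (F count now 1)
Step 4: +2 fires, +1 burnt (F count now 2)
Step 5: +3 fires, +2 burnt (F count now 3)
Step 6: +1 fires, +3 burnt (F count now 1)
Step 7: +2 fires, +1 burnt (F count now 2)
Step 8: +1 fires, +2 burnt (F count now 1)
Step 9: +0 fires, +1 burnt (F count now 0)
Fire out after step 9
Initially T: 16, now '.': 22
Total burnt (originally-T cells now '.'): 13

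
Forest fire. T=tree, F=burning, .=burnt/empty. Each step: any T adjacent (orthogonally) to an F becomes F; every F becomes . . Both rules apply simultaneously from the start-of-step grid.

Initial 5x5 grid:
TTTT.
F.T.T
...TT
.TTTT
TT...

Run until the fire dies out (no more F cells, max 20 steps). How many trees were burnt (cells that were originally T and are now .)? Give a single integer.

Answer: 5

Derivation:
Step 1: +1 fires, +1 burnt (F count now 1)
Step 2: +1 fires, +1 burnt (F count now 1)
Step 3: +1 fires, +1 burnt (F count now 1)
Step 4: +2 fires, +1 burnt (F count now 2)
Step 5: +0 fires, +2 burnt (F count now 0)
Fire out after step 5
Initially T: 14, now '.': 16
Total burnt (originally-T cells now '.'): 5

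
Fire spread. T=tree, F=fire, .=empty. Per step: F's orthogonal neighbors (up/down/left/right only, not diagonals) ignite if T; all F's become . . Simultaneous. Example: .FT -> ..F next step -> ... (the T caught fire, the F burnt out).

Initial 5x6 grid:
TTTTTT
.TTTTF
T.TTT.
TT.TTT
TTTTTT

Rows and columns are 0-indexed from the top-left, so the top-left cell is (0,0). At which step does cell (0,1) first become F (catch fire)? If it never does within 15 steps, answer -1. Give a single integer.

Step 1: cell (0,1)='T' (+2 fires, +1 burnt)
Step 2: cell (0,1)='T' (+3 fires, +2 burnt)
Step 3: cell (0,1)='T' (+4 fires, +3 burnt)
Step 4: cell (0,1)='T' (+6 fires, +4 burnt)
Step 5: cell (0,1)='F' (+3 fires, +6 burnt)
  -> target ignites at step 5
Step 6: cell (0,1)='.' (+2 fires, +3 burnt)
Step 7: cell (0,1)='.' (+1 fires, +2 burnt)
Step 8: cell (0,1)='.' (+2 fires, +1 burnt)
Step 9: cell (0,1)='.' (+1 fires, +2 burnt)
Step 10: cell (0,1)='.' (+1 fires, +1 burnt)
Step 11: cell (0,1)='.' (+0 fires, +1 burnt)
  fire out at step 11

5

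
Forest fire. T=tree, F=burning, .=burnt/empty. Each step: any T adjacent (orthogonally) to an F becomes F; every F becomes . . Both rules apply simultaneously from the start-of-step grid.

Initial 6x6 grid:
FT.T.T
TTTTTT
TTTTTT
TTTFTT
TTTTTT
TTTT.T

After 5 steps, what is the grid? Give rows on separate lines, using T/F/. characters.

Step 1: 6 trees catch fire, 2 burn out
  .F.T.T
  FTTTTT
  TTTFTT
  TTF.FT
  TTTFTT
  TTTT.T
Step 2: 10 trees catch fire, 6 burn out
  ...T.T
  .FTFTT
  FTF.FT
  TF...F
  TTF.FT
  TTTF.T
Step 3: 9 trees catch fire, 10 burn out
  ...F.T
  ..F.FT
  .F...F
  F.....
  TF...F
  TTF..T
Step 4: 4 trees catch fire, 9 burn out
  .....T
  .....F
  ......
  ......
  F.....
  TF...F
Step 5: 2 trees catch fire, 4 burn out
  .....F
  ......
  ......
  ......
  ......
  F.....

.....F
......
......
......
......
F.....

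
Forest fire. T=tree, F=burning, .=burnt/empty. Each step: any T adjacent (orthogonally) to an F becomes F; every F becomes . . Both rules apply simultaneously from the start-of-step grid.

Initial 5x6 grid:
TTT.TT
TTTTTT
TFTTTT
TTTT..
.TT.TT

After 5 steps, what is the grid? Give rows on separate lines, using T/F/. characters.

Step 1: 4 trees catch fire, 1 burn out
  TTT.TT
  TFTTTT
  F.FTTT
  TFTT..
  .TT.TT
Step 2: 7 trees catch fire, 4 burn out
  TFT.TT
  F.FTTT
  ...FTT
  F.FT..
  .FT.TT
Step 3: 6 trees catch fire, 7 burn out
  F.F.TT
  ...FTT
  ....FT
  ...F..
  ..F.TT
Step 4: 2 trees catch fire, 6 burn out
  ....TT
  ....FT
  .....F
  ......
  ....TT
Step 5: 2 trees catch fire, 2 burn out
  ....FT
  .....F
  ......
  ......
  ....TT

....FT
.....F
......
......
....TT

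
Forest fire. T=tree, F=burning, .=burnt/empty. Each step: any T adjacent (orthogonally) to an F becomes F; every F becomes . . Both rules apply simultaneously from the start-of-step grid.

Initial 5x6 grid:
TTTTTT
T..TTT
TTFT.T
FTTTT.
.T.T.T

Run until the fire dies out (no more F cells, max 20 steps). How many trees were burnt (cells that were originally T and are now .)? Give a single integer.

Answer: 20

Derivation:
Step 1: +5 fires, +2 burnt (F count now 5)
Step 2: +4 fires, +5 burnt (F count now 4)
Step 3: +5 fires, +4 burnt (F count now 5)
Step 4: +4 fires, +5 burnt (F count now 4)
Step 5: +2 fires, +4 burnt (F count now 2)
Step 6: +0 fires, +2 burnt (F count now 0)
Fire out after step 6
Initially T: 21, now '.': 29
Total burnt (originally-T cells now '.'): 20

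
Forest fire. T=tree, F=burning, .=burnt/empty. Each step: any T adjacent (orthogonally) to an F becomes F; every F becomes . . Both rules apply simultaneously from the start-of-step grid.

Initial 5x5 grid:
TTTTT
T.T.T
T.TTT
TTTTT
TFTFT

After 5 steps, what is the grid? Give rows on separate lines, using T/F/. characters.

Step 1: 5 trees catch fire, 2 burn out
  TTTTT
  T.T.T
  T.TTT
  TFTFT
  F.F.F
Step 2: 4 trees catch fire, 5 burn out
  TTTTT
  T.T.T
  T.TFT
  F.F.F
  .....
Step 3: 3 trees catch fire, 4 burn out
  TTTTT
  T.T.T
  F.F.F
  .....
  .....
Step 4: 3 trees catch fire, 3 burn out
  TTTTT
  F.F.F
  .....
  .....
  .....
Step 5: 3 trees catch fire, 3 burn out
  FTFTF
  .....
  .....
  .....
  .....

FTFTF
.....
.....
.....
.....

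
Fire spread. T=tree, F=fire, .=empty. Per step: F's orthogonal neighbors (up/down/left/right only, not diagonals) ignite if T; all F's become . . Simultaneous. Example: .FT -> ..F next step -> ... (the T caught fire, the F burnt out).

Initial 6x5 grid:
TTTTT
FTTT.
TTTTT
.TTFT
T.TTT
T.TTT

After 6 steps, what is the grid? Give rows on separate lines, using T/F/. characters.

Step 1: 7 trees catch fire, 2 burn out
  FTTTT
  .FTT.
  FTTFT
  .TF.F
  T.TFT
  T.TTT
Step 2: 10 trees catch fire, 7 burn out
  .FTTT
  ..FF.
  .FF.F
  .F...
  T.F.F
  T.TFT
Step 3: 4 trees catch fire, 10 burn out
  ..FFT
  .....
  .....
  .....
  T....
  T.F.F
Step 4: 1 trees catch fire, 4 burn out
  ....F
  .....
  .....
  .....
  T....
  T....
Step 5: 0 trees catch fire, 1 burn out
  .....
  .....
  .....
  .....
  T....
  T....
Step 6: 0 trees catch fire, 0 burn out
  .....
  .....
  .....
  .....
  T....
  T....

.....
.....
.....
.....
T....
T....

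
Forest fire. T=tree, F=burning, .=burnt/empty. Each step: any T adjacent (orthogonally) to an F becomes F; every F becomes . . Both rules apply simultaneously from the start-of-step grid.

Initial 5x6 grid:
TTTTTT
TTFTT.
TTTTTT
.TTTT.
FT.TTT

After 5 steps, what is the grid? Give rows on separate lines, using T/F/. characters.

Step 1: 5 trees catch fire, 2 burn out
  TTFTTT
  TF.FT.
  TTFTTT
  .TTTT.
  .F.TTT
Step 2: 8 trees catch fire, 5 burn out
  TF.FTT
  F...F.
  TF.FTT
  .FFTT.
  ...TTT
Step 3: 5 trees catch fire, 8 burn out
  F...FT
  ......
  F...FT
  ...FT.
  ...TTT
Step 4: 4 trees catch fire, 5 burn out
  .....F
  ......
  .....F
  ....F.
  ...FTT
Step 5: 1 trees catch fire, 4 burn out
  ......
  ......
  ......
  ......
  ....FT

......
......
......
......
....FT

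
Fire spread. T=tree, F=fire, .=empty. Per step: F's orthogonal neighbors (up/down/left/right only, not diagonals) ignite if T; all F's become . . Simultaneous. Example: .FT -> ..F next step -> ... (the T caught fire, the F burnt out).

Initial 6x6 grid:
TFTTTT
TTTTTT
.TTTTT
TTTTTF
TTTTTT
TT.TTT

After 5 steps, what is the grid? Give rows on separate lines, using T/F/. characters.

Step 1: 6 trees catch fire, 2 burn out
  F.FTTT
  TFTTTT
  .TTTTF
  TTTTF.
  TTTTTF
  TT.TTT
Step 2: 9 trees catch fire, 6 burn out
  ...FTT
  F.FTTF
  .FTTF.
  TTTF..
  TTTTF.
  TT.TTF
Step 3: 10 trees catch fire, 9 burn out
  ....FF
  ...FF.
  ..FF..
  TFF...
  TTTF..
  TT.TF.
Step 4: 4 trees catch fire, 10 burn out
  ......
  ......
  ......
  F.....
  TFF...
  TT.F..
Step 5: 2 trees catch fire, 4 burn out
  ......
  ......
  ......
  ......
  F.....
  TF....

......
......
......
......
F.....
TF....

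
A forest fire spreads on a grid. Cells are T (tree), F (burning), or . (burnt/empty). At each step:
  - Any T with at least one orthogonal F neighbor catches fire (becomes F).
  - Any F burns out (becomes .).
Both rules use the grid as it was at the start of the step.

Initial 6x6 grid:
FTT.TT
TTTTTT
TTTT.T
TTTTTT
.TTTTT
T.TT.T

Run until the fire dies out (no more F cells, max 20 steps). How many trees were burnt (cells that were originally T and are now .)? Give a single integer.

Step 1: +2 fires, +1 burnt (F count now 2)
Step 2: +3 fires, +2 burnt (F count now 3)
Step 3: +3 fires, +3 burnt (F count now 3)
Step 4: +3 fires, +3 burnt (F count now 3)
Step 5: +4 fires, +3 burnt (F count now 4)
Step 6: +4 fires, +4 burnt (F count now 4)
Step 7: +5 fires, +4 burnt (F count now 5)
Step 8: +3 fires, +5 burnt (F count now 3)
Step 9: +1 fires, +3 burnt (F count now 1)
Step 10: +1 fires, +1 burnt (F count now 1)
Step 11: +0 fires, +1 burnt (F count now 0)
Fire out after step 11
Initially T: 30, now '.': 35
Total burnt (originally-T cells now '.'): 29

Answer: 29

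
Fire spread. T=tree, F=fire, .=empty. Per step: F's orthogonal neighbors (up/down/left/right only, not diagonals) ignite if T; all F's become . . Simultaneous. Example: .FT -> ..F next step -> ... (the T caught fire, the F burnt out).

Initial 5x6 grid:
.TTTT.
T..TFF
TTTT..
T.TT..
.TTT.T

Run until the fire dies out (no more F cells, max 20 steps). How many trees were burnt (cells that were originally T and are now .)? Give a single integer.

Answer: 16

Derivation:
Step 1: +2 fires, +2 burnt (F count now 2)
Step 2: +2 fires, +2 burnt (F count now 2)
Step 3: +3 fires, +2 burnt (F count now 3)
Step 4: +4 fires, +3 burnt (F count now 4)
Step 5: +2 fires, +4 burnt (F count now 2)
Step 6: +3 fires, +2 burnt (F count now 3)
Step 7: +0 fires, +3 burnt (F count now 0)
Fire out after step 7
Initially T: 17, now '.': 29
Total burnt (originally-T cells now '.'): 16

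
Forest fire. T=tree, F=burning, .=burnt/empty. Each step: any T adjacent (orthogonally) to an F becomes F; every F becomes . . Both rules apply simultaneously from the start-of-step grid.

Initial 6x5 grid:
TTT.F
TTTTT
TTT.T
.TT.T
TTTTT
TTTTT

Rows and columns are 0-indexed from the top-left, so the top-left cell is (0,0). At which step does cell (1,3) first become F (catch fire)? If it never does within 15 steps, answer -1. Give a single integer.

Step 1: cell (1,3)='T' (+1 fires, +1 burnt)
Step 2: cell (1,3)='F' (+2 fires, +1 burnt)
  -> target ignites at step 2
Step 3: cell (1,3)='.' (+2 fires, +2 burnt)
Step 4: cell (1,3)='.' (+4 fires, +2 burnt)
Step 5: cell (1,3)='.' (+6 fires, +4 burnt)
Step 6: cell (1,3)='.' (+5 fires, +6 burnt)
Step 7: cell (1,3)='.' (+2 fires, +5 burnt)
Step 8: cell (1,3)='.' (+2 fires, +2 burnt)
Step 9: cell (1,3)='.' (+1 fires, +2 burnt)
Step 10: cell (1,3)='.' (+0 fires, +1 burnt)
  fire out at step 10

2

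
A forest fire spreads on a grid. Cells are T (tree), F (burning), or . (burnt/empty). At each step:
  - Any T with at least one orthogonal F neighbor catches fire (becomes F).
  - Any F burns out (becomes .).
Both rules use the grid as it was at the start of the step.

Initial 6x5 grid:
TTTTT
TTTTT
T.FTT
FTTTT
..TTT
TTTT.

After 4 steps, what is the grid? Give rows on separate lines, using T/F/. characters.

Step 1: 5 trees catch fire, 2 burn out
  TTTTT
  TTFTT
  F..FT
  .FFTT
  ..TTT
  TTTT.
Step 2: 7 trees catch fire, 5 burn out
  TTFTT
  FF.FT
  ....F
  ...FT
  ..FTT
  TTTT.
Step 3: 7 trees catch fire, 7 burn out
  FF.FT
  ....F
  .....
  ....F
  ...FT
  TTFT.
Step 4: 4 trees catch fire, 7 burn out
  ....F
  .....
  .....
  .....
  ....F
  TF.F.

....F
.....
.....
.....
....F
TF.F.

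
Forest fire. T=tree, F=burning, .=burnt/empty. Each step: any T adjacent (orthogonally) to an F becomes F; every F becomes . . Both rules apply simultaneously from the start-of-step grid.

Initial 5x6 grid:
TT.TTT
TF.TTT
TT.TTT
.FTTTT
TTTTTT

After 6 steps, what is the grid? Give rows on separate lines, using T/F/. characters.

Step 1: 5 trees catch fire, 2 burn out
  TF.TTT
  F..TTT
  TF.TTT
  ..FTTT
  TFTTTT
Step 2: 5 trees catch fire, 5 burn out
  F..TTT
  ...TTT
  F..TTT
  ...FTT
  F.FTTT
Step 3: 3 trees catch fire, 5 burn out
  ...TTT
  ...TTT
  ...FTT
  ....FT
  ...FTT
Step 4: 4 trees catch fire, 3 burn out
  ...TTT
  ...FTT
  ....FT
  .....F
  ....FT
Step 5: 4 trees catch fire, 4 burn out
  ...FTT
  ....FT
  .....F
  ......
  .....F
Step 6: 2 trees catch fire, 4 burn out
  ....FT
  .....F
  ......
  ......
  ......

....FT
.....F
......
......
......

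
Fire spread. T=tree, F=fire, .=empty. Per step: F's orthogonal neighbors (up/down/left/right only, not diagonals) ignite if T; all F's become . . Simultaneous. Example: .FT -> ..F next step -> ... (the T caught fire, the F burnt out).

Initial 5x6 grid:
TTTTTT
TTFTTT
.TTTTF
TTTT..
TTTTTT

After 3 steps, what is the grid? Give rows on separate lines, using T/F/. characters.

Step 1: 6 trees catch fire, 2 burn out
  TTFTTT
  TF.FTF
  .TFTF.
  TTTT..
  TTTTTT
Step 2: 8 trees catch fire, 6 burn out
  TF.FTF
  F...F.
  .F.F..
  TTFT..
  TTTTTT
Step 3: 5 trees catch fire, 8 burn out
  F...F.
  ......
  ......
  TF.F..
  TTFTTT

F...F.
......
......
TF.F..
TTFTTT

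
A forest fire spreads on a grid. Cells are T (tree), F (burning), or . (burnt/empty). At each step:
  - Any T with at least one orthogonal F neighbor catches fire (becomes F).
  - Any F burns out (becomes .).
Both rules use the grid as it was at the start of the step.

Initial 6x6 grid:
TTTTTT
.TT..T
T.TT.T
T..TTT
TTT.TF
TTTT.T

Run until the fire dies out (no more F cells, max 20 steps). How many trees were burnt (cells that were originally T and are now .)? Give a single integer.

Answer: 17

Derivation:
Step 1: +3 fires, +1 burnt (F count now 3)
Step 2: +2 fires, +3 burnt (F count now 2)
Step 3: +2 fires, +2 burnt (F count now 2)
Step 4: +2 fires, +2 burnt (F count now 2)
Step 5: +2 fires, +2 burnt (F count now 2)
Step 6: +2 fires, +2 burnt (F count now 2)
Step 7: +2 fires, +2 burnt (F count now 2)
Step 8: +1 fires, +2 burnt (F count now 1)
Step 9: +1 fires, +1 burnt (F count now 1)
Step 10: +0 fires, +1 burnt (F count now 0)
Fire out after step 10
Initially T: 26, now '.': 27
Total burnt (originally-T cells now '.'): 17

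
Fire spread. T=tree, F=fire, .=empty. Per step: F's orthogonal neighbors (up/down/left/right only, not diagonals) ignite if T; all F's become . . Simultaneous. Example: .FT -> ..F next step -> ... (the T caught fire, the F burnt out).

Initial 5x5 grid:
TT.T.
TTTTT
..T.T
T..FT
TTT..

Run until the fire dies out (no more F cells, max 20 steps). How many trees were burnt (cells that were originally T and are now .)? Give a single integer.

Answer: 11

Derivation:
Step 1: +1 fires, +1 burnt (F count now 1)
Step 2: +1 fires, +1 burnt (F count now 1)
Step 3: +1 fires, +1 burnt (F count now 1)
Step 4: +1 fires, +1 burnt (F count now 1)
Step 5: +2 fires, +1 burnt (F count now 2)
Step 6: +2 fires, +2 burnt (F count now 2)
Step 7: +2 fires, +2 burnt (F count now 2)
Step 8: +1 fires, +2 burnt (F count now 1)
Step 9: +0 fires, +1 burnt (F count now 0)
Fire out after step 9
Initially T: 15, now '.': 21
Total burnt (originally-T cells now '.'): 11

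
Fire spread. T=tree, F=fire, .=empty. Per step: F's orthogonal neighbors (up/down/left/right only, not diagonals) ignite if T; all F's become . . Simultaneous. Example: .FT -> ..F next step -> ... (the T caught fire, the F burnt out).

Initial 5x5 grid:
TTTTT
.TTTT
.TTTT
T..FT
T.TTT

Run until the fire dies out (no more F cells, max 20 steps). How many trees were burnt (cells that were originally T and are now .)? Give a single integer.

Step 1: +3 fires, +1 burnt (F count now 3)
Step 2: +5 fires, +3 burnt (F count now 5)
Step 3: +4 fires, +5 burnt (F count now 4)
Step 4: +3 fires, +4 burnt (F count now 3)
Step 5: +1 fires, +3 burnt (F count now 1)
Step 6: +1 fires, +1 burnt (F count now 1)
Step 7: +0 fires, +1 burnt (F count now 0)
Fire out after step 7
Initially T: 19, now '.': 23
Total burnt (originally-T cells now '.'): 17

Answer: 17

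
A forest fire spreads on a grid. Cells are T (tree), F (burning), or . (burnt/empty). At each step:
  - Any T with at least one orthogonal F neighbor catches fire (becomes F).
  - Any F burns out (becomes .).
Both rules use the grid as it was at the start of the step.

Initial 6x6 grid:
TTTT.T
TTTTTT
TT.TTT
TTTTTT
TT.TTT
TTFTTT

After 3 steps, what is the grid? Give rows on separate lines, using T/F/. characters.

Step 1: 2 trees catch fire, 1 burn out
  TTTT.T
  TTTTTT
  TT.TTT
  TTTTTT
  TT.TTT
  TF.FTT
Step 2: 4 trees catch fire, 2 burn out
  TTTT.T
  TTTTTT
  TT.TTT
  TTTTTT
  TF.FTT
  F...FT
Step 3: 5 trees catch fire, 4 burn out
  TTTT.T
  TTTTTT
  TT.TTT
  TFTFTT
  F...FT
  .....F

TTTT.T
TTTTTT
TT.TTT
TFTFTT
F...FT
.....F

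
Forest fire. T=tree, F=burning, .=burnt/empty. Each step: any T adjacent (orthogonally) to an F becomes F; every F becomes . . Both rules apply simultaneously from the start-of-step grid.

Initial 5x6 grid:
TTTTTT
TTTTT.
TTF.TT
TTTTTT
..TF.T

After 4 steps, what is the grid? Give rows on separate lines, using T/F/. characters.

Step 1: 5 trees catch fire, 2 burn out
  TTTTTT
  TTFTT.
  TF..TT
  TTFFTT
  ..F..T
Step 2: 6 trees catch fire, 5 burn out
  TTFTTT
  TF.FT.
  F...TT
  TF..FT
  .....T
Step 3: 7 trees catch fire, 6 burn out
  TF.FTT
  F...F.
  ....FT
  F....F
  .....T
Step 4: 4 trees catch fire, 7 burn out
  F...FT
  ......
  .....F
  ......
  .....F

F...FT
......
.....F
......
.....F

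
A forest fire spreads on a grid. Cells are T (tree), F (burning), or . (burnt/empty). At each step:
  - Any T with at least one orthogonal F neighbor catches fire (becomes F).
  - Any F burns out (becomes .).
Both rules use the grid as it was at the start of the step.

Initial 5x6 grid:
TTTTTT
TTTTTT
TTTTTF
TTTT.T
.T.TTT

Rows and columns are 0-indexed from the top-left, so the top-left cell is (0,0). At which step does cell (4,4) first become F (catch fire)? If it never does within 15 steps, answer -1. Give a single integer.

Step 1: cell (4,4)='T' (+3 fires, +1 burnt)
Step 2: cell (4,4)='T' (+4 fires, +3 burnt)
Step 3: cell (4,4)='F' (+5 fires, +4 burnt)
  -> target ignites at step 3
Step 4: cell (4,4)='.' (+5 fires, +5 burnt)
Step 5: cell (4,4)='.' (+4 fires, +5 burnt)
Step 6: cell (4,4)='.' (+4 fires, +4 burnt)
Step 7: cell (4,4)='.' (+1 fires, +4 burnt)
Step 8: cell (4,4)='.' (+0 fires, +1 burnt)
  fire out at step 8

3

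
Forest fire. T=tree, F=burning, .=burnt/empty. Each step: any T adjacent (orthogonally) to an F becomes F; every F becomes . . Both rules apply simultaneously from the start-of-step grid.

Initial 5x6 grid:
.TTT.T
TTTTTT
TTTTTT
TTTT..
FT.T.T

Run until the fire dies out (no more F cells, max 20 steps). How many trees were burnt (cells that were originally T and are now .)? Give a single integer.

Step 1: +2 fires, +1 burnt (F count now 2)
Step 2: +2 fires, +2 burnt (F count now 2)
Step 3: +3 fires, +2 burnt (F count now 3)
Step 4: +3 fires, +3 burnt (F count now 3)
Step 5: +4 fires, +3 burnt (F count now 4)
Step 6: +3 fires, +4 burnt (F count now 3)
Step 7: +3 fires, +3 burnt (F count now 3)
Step 8: +1 fires, +3 burnt (F count now 1)
Step 9: +1 fires, +1 burnt (F count now 1)
Step 10: +0 fires, +1 burnt (F count now 0)
Fire out after step 10
Initially T: 23, now '.': 29
Total burnt (originally-T cells now '.'): 22

Answer: 22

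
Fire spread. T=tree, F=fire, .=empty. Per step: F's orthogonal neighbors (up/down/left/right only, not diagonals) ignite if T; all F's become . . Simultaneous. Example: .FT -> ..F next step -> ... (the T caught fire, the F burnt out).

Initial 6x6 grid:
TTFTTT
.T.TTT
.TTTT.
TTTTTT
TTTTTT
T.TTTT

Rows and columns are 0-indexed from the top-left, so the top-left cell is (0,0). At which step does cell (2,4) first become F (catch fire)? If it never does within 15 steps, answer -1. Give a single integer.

Step 1: cell (2,4)='T' (+2 fires, +1 burnt)
Step 2: cell (2,4)='T' (+4 fires, +2 burnt)
Step 3: cell (2,4)='T' (+4 fires, +4 burnt)
Step 4: cell (2,4)='F' (+5 fires, +4 burnt)
  -> target ignites at step 4
Step 5: cell (2,4)='.' (+5 fires, +5 burnt)
Step 6: cell (2,4)='.' (+5 fires, +5 burnt)
Step 7: cell (2,4)='.' (+4 fires, +5 burnt)
Step 8: cell (2,4)='.' (+1 fires, +4 burnt)
Step 9: cell (2,4)='.' (+0 fires, +1 burnt)
  fire out at step 9

4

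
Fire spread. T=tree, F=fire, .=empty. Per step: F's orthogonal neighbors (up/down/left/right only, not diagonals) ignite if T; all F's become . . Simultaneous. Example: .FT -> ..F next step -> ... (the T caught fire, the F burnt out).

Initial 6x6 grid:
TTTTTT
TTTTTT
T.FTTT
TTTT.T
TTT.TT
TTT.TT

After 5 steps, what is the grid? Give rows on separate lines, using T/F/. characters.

Step 1: 3 trees catch fire, 1 burn out
  TTTTTT
  TTFTTT
  T..FTT
  TTFT.T
  TTT.TT
  TTT.TT
Step 2: 7 trees catch fire, 3 burn out
  TTFTTT
  TF.FTT
  T...FT
  TF.F.T
  TTF.TT
  TTT.TT
Step 3: 8 trees catch fire, 7 burn out
  TF.FTT
  F...FT
  T....F
  F....T
  TF..TT
  TTF.TT
Step 4: 7 trees catch fire, 8 burn out
  F...FT
  .....F
  F.....
  .....F
  F...TT
  TF..TT
Step 5: 3 trees catch fire, 7 burn out
  .....F
  ......
  ......
  ......
  ....TF
  F...TT

.....F
......
......
......
....TF
F...TT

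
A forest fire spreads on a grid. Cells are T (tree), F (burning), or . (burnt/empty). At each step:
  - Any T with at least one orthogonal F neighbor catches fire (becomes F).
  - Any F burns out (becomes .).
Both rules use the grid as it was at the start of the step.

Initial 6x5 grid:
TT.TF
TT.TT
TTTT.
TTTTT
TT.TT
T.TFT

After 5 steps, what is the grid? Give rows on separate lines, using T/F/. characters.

Step 1: 5 trees catch fire, 2 burn out
  TT.F.
  TT.TF
  TTTT.
  TTTTT
  TT.FT
  T.F.F
Step 2: 3 trees catch fire, 5 burn out
  TT...
  TT.F.
  TTTT.
  TTTFT
  TT..F
  T....
Step 3: 3 trees catch fire, 3 burn out
  TT...
  TT...
  TTTF.
  TTF.F
  TT...
  T....
Step 4: 2 trees catch fire, 3 burn out
  TT...
  TT...
  TTF..
  TF...
  TT...
  T....
Step 5: 3 trees catch fire, 2 burn out
  TT...
  TT...
  TF...
  F....
  TF...
  T....

TT...
TT...
TF...
F....
TF...
T....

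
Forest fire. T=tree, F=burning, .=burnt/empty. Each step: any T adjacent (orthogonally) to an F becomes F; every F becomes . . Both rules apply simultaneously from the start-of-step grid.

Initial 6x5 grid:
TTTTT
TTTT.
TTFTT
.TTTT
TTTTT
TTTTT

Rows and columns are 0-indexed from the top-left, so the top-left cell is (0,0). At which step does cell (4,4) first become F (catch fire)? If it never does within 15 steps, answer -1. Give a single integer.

Step 1: cell (4,4)='T' (+4 fires, +1 burnt)
Step 2: cell (4,4)='T' (+8 fires, +4 burnt)
Step 3: cell (4,4)='T' (+7 fires, +8 burnt)
Step 4: cell (4,4)='F' (+6 fires, +7 burnt)
  -> target ignites at step 4
Step 5: cell (4,4)='.' (+2 fires, +6 burnt)
Step 6: cell (4,4)='.' (+0 fires, +2 burnt)
  fire out at step 6

4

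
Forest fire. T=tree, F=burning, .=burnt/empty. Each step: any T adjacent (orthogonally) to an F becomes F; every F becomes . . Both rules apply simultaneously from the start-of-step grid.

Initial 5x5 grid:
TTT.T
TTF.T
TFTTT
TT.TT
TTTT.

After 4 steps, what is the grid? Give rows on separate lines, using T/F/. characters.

Step 1: 5 trees catch fire, 2 burn out
  TTF.T
  TF..T
  F.FTT
  TF.TT
  TTTT.
Step 2: 5 trees catch fire, 5 burn out
  TF..T
  F...T
  ...FT
  F..TT
  TFTT.
Step 3: 5 trees catch fire, 5 burn out
  F...T
  ....T
  ....F
  ...FT
  F.FT.
Step 4: 3 trees catch fire, 5 burn out
  ....T
  ....F
  .....
  ....F
  ...F.

....T
....F
.....
....F
...F.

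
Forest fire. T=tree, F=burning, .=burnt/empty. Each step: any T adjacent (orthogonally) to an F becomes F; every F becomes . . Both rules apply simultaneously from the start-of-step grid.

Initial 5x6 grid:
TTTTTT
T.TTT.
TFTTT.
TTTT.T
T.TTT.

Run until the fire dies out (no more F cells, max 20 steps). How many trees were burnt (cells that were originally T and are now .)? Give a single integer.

Answer: 22

Derivation:
Step 1: +3 fires, +1 burnt (F count now 3)
Step 2: +5 fires, +3 burnt (F count now 5)
Step 3: +7 fires, +5 burnt (F count now 7)
Step 4: +4 fires, +7 burnt (F count now 4)
Step 5: +2 fires, +4 burnt (F count now 2)
Step 6: +1 fires, +2 burnt (F count now 1)
Step 7: +0 fires, +1 burnt (F count now 0)
Fire out after step 7
Initially T: 23, now '.': 29
Total burnt (originally-T cells now '.'): 22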